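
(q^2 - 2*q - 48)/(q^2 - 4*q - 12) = (-q^2 + 2*q + 48)/(-q^2 + 4*q + 12)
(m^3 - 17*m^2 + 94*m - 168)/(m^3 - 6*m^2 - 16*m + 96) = (m - 7)/(m + 4)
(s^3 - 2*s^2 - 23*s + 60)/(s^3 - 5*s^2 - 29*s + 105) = (s - 4)/(s - 7)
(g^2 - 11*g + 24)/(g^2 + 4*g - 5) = (g^2 - 11*g + 24)/(g^2 + 4*g - 5)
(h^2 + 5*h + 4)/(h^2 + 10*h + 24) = (h + 1)/(h + 6)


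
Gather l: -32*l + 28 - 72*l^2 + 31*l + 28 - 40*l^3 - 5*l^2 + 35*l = -40*l^3 - 77*l^2 + 34*l + 56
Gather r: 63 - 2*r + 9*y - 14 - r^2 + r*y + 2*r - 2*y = -r^2 + r*y + 7*y + 49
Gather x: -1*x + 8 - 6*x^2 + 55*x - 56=-6*x^2 + 54*x - 48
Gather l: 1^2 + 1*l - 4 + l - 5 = 2*l - 8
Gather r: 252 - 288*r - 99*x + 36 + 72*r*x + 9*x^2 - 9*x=r*(72*x - 288) + 9*x^2 - 108*x + 288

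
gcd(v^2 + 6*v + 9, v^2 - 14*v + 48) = 1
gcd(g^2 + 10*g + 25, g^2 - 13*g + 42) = 1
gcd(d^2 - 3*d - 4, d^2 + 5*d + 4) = d + 1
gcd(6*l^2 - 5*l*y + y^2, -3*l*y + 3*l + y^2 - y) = -3*l + y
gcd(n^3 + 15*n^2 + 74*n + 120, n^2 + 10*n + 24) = n^2 + 10*n + 24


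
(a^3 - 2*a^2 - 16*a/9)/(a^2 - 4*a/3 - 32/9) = a*(3*a + 2)/(3*a + 4)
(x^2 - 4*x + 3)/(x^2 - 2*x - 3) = (x - 1)/(x + 1)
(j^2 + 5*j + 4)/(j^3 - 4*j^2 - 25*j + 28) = (j + 1)/(j^2 - 8*j + 7)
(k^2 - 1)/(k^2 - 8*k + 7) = (k + 1)/(k - 7)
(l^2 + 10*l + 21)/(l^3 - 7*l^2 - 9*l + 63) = (l + 7)/(l^2 - 10*l + 21)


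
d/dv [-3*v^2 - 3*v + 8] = -6*v - 3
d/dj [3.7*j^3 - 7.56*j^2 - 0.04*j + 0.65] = 11.1*j^2 - 15.12*j - 0.04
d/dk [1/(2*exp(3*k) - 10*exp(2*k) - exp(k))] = (-6*exp(2*k) + 20*exp(k) + 1)*exp(-k)/(-2*exp(2*k) + 10*exp(k) + 1)^2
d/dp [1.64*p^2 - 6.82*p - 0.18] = 3.28*p - 6.82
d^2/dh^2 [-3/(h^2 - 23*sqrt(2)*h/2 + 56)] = 12*(4*h^2 - 46*sqrt(2)*h - (4*h - 23*sqrt(2))^2 + 224)/(2*h^2 - 23*sqrt(2)*h + 112)^3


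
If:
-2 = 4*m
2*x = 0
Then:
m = -1/2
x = 0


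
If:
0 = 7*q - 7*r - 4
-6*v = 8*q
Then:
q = -3*v/4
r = -3*v/4 - 4/7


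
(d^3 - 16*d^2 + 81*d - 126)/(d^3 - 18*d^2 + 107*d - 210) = (d - 3)/(d - 5)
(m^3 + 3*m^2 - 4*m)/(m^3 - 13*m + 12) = m/(m - 3)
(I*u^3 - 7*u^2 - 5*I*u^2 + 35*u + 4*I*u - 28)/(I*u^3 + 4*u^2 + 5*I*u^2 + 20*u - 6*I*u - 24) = (u^2 + u*(-4 + 7*I) - 28*I)/(u^2 + u*(6 - 4*I) - 24*I)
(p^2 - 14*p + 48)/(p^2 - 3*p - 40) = (p - 6)/(p + 5)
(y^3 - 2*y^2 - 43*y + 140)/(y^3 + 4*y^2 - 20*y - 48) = (y^2 + 2*y - 35)/(y^2 + 8*y + 12)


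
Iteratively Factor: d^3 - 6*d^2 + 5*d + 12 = (d - 4)*(d^2 - 2*d - 3) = (d - 4)*(d - 3)*(d + 1)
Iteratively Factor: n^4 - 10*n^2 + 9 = (n + 3)*(n^3 - 3*n^2 - n + 3) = (n + 1)*(n + 3)*(n^2 - 4*n + 3) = (n - 3)*(n + 1)*(n + 3)*(n - 1)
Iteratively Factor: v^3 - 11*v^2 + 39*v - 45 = (v - 5)*(v^2 - 6*v + 9) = (v - 5)*(v - 3)*(v - 3)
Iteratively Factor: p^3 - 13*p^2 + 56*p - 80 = (p - 5)*(p^2 - 8*p + 16) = (p - 5)*(p - 4)*(p - 4)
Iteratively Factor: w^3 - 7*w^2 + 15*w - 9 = (w - 3)*(w^2 - 4*w + 3) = (w - 3)^2*(w - 1)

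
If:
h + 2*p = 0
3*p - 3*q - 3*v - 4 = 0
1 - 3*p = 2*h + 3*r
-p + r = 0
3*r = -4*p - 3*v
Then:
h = -1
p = 1/2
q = 1/3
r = 1/2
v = -7/6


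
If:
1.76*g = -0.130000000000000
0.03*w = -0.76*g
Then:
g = -0.07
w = 1.87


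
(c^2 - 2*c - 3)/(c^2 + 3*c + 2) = (c - 3)/(c + 2)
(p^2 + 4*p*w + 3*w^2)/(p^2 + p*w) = (p + 3*w)/p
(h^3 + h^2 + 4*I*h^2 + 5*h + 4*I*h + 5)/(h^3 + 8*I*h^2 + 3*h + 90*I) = (h^2 + h*(1 - I) - I)/(h^2 + 3*I*h + 18)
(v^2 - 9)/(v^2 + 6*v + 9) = (v - 3)/(v + 3)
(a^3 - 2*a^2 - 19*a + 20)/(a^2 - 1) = (a^2 - a - 20)/(a + 1)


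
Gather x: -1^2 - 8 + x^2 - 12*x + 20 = x^2 - 12*x + 11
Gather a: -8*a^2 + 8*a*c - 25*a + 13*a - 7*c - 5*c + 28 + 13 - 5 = -8*a^2 + a*(8*c - 12) - 12*c + 36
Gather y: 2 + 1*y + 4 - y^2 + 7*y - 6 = -y^2 + 8*y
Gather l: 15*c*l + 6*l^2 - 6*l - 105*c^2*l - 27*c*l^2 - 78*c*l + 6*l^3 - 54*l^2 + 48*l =6*l^3 + l^2*(-27*c - 48) + l*(-105*c^2 - 63*c + 42)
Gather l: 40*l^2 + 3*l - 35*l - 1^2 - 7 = 40*l^2 - 32*l - 8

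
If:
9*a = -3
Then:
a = -1/3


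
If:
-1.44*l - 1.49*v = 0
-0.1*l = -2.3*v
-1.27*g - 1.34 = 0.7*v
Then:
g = -1.06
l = 0.00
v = 0.00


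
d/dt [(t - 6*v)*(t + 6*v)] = 2*t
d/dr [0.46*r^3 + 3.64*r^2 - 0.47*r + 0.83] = 1.38*r^2 + 7.28*r - 0.47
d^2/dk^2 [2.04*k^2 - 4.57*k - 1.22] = 4.08000000000000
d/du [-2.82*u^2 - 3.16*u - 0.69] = -5.64*u - 3.16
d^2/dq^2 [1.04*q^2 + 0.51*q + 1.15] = 2.08000000000000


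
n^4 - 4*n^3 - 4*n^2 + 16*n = n*(n - 4)*(n - 2)*(n + 2)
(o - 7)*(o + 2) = o^2 - 5*o - 14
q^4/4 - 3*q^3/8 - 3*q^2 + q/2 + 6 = (q/2 + 1)^2*(q - 4)*(q - 3/2)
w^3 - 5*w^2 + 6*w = w*(w - 3)*(w - 2)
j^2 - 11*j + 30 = (j - 6)*(j - 5)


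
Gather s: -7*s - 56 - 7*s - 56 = -14*s - 112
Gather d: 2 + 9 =11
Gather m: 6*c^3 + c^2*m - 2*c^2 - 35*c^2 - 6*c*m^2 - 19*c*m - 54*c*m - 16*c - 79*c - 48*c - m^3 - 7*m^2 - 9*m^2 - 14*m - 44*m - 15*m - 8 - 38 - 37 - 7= 6*c^3 - 37*c^2 - 143*c - m^3 + m^2*(-6*c - 16) + m*(c^2 - 73*c - 73) - 90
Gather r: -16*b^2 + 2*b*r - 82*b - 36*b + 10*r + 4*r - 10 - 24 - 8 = -16*b^2 - 118*b + r*(2*b + 14) - 42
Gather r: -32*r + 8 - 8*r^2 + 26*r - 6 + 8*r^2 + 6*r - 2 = 0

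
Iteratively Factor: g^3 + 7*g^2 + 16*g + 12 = (g + 3)*(g^2 + 4*g + 4) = (g + 2)*(g + 3)*(g + 2)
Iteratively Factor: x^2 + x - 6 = (x + 3)*(x - 2)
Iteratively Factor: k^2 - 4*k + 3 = (k - 1)*(k - 3)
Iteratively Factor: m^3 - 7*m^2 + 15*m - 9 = (m - 3)*(m^2 - 4*m + 3) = (m - 3)*(m - 1)*(m - 3)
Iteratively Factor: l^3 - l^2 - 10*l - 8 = (l - 4)*(l^2 + 3*l + 2) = (l - 4)*(l + 2)*(l + 1)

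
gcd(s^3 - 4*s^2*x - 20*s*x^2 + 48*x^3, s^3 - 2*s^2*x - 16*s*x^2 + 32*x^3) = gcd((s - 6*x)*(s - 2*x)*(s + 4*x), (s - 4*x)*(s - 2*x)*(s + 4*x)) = -s^2 - 2*s*x + 8*x^2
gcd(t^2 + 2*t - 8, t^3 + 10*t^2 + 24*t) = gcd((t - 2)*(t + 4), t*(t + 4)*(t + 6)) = t + 4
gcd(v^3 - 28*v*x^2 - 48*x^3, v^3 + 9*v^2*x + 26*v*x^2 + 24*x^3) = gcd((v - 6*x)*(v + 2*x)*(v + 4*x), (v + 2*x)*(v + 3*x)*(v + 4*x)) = v^2 + 6*v*x + 8*x^2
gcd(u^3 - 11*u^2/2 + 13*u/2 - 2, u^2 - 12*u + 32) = u - 4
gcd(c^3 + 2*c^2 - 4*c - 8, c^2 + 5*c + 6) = c + 2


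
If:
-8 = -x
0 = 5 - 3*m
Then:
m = 5/3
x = 8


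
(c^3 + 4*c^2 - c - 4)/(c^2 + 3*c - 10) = (c^3 + 4*c^2 - c - 4)/(c^2 + 3*c - 10)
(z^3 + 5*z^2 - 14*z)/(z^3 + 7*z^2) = (z - 2)/z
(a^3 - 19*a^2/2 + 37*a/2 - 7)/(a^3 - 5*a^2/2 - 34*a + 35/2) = (a - 2)/(a + 5)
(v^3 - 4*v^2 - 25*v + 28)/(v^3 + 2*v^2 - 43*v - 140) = (v - 1)/(v + 5)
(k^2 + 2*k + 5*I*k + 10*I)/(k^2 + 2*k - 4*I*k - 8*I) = (k + 5*I)/(k - 4*I)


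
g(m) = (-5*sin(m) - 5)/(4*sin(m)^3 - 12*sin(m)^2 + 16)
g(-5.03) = -1.13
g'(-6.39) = -0.27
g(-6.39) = -0.28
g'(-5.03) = -0.67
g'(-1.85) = 0.03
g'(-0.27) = -0.21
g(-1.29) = -0.14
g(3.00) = -0.36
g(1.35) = -1.19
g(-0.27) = -0.24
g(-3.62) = -0.53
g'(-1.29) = -0.03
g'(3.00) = 0.39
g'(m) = (-12*sin(m)^2*cos(m) + 24*sin(m)*cos(m))*(-5*sin(m) - 5)/(4*sin(m)^3 - 12*sin(m)^2 + 16)^2 - 5*cos(m)/(4*sin(m)^3 - 12*sin(m)^2 + 16)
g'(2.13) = 0.87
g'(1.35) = -0.51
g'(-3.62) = 0.61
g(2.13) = -0.94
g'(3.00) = 0.39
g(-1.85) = -0.14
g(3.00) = -0.36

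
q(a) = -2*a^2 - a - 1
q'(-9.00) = 35.00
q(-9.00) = -154.00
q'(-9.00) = 35.00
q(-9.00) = -154.00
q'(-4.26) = 16.04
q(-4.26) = -33.04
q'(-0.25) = 0.00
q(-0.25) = -0.88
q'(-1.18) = 3.72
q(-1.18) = -2.60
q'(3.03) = -13.12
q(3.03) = -22.39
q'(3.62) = -15.48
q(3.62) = -30.83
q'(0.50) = -3.00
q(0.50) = -2.00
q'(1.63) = -7.52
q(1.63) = -7.94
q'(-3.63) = 13.52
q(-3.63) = -23.72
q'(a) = -4*a - 1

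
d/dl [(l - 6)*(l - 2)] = 2*l - 8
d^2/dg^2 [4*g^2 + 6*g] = 8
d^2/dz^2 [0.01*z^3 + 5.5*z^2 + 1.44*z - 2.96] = 0.06*z + 11.0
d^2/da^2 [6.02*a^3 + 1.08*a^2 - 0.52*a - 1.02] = 36.12*a + 2.16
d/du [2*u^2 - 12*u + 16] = 4*u - 12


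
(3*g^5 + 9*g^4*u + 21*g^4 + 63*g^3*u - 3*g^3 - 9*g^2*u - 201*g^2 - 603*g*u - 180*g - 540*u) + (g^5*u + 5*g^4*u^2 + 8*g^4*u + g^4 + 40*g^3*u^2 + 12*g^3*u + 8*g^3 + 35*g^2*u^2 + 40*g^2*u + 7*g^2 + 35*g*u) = g^5*u + 3*g^5 + 5*g^4*u^2 + 17*g^4*u + 22*g^4 + 40*g^3*u^2 + 75*g^3*u + 5*g^3 + 35*g^2*u^2 + 31*g^2*u - 194*g^2 - 568*g*u - 180*g - 540*u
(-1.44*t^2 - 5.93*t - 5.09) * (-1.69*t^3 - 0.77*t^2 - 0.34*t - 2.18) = 2.4336*t^5 + 11.1305*t^4 + 13.6578*t^3 + 9.0747*t^2 + 14.658*t + 11.0962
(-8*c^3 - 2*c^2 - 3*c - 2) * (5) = -40*c^3 - 10*c^2 - 15*c - 10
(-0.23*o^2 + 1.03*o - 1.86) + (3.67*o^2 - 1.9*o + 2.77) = 3.44*o^2 - 0.87*o + 0.91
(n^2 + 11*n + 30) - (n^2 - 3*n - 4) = 14*n + 34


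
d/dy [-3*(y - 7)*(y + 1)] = 18 - 6*y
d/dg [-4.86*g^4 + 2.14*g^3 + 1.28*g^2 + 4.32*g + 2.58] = -19.44*g^3 + 6.42*g^2 + 2.56*g + 4.32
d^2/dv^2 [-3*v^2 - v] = -6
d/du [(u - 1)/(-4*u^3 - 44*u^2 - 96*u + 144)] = 1/(2*(u^3 + 18*u^2 + 108*u + 216))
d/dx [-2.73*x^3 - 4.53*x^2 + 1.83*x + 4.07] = -8.19*x^2 - 9.06*x + 1.83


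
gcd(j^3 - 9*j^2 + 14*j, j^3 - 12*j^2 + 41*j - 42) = j^2 - 9*j + 14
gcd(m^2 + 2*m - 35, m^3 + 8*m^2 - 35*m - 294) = m + 7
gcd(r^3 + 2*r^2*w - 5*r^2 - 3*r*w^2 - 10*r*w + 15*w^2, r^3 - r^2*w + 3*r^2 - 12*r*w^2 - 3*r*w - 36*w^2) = r + 3*w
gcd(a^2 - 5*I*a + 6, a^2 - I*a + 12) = 1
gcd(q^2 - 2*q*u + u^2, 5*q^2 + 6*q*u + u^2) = 1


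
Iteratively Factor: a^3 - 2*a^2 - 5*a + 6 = (a - 1)*(a^2 - a - 6) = (a - 1)*(a + 2)*(a - 3)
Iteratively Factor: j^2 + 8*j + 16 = (j + 4)*(j + 4)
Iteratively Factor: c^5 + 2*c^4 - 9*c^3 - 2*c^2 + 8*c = (c + 1)*(c^4 + c^3 - 10*c^2 + 8*c) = (c - 2)*(c + 1)*(c^3 + 3*c^2 - 4*c) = (c - 2)*(c - 1)*(c + 1)*(c^2 + 4*c) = c*(c - 2)*(c - 1)*(c + 1)*(c + 4)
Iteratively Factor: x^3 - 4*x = (x)*(x^2 - 4) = x*(x - 2)*(x + 2)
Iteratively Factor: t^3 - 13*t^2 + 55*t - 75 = (t - 5)*(t^2 - 8*t + 15) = (t - 5)^2*(t - 3)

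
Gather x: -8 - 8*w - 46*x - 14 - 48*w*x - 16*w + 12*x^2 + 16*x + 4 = -24*w + 12*x^2 + x*(-48*w - 30) - 18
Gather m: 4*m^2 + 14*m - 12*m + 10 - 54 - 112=4*m^2 + 2*m - 156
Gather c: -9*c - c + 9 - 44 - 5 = -10*c - 40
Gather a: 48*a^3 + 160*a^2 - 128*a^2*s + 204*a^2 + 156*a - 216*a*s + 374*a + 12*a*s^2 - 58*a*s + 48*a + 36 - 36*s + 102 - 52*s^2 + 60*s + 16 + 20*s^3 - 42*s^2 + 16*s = 48*a^3 + a^2*(364 - 128*s) + a*(12*s^2 - 274*s + 578) + 20*s^3 - 94*s^2 + 40*s + 154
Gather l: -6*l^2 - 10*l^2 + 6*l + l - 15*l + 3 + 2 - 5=-16*l^2 - 8*l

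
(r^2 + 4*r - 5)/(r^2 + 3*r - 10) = (r - 1)/(r - 2)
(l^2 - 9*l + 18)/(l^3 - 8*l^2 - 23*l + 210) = (l - 3)/(l^2 - 2*l - 35)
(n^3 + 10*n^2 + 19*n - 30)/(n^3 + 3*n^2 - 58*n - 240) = (n - 1)/(n - 8)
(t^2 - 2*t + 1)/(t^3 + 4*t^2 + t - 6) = (t - 1)/(t^2 + 5*t + 6)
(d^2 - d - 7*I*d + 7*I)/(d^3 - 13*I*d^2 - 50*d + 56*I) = (d - 1)/(d^2 - 6*I*d - 8)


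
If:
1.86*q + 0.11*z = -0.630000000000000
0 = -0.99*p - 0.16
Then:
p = -0.16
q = -0.0591397849462366*z - 0.338709677419355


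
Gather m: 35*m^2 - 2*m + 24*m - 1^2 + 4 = 35*m^2 + 22*m + 3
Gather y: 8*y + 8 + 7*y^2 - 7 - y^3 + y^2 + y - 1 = -y^3 + 8*y^2 + 9*y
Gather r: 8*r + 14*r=22*r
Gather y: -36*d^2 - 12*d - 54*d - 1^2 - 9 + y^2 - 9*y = -36*d^2 - 66*d + y^2 - 9*y - 10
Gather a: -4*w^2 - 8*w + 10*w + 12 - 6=-4*w^2 + 2*w + 6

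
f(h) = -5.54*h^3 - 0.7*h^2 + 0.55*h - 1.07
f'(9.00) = -1358.27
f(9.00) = -4091.48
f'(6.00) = -606.17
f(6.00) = -1219.61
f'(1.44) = -35.93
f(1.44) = -18.27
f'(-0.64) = -5.36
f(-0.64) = -0.26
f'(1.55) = -41.55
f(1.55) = -22.53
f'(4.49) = -340.80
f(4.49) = -514.19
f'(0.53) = -4.86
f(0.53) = -1.80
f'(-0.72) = -7.06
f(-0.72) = 0.24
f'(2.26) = -87.50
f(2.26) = -67.35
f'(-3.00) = -144.83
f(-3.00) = 140.56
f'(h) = -16.62*h^2 - 1.4*h + 0.55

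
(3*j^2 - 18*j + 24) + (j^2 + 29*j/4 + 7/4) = 4*j^2 - 43*j/4 + 103/4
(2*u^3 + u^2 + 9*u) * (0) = 0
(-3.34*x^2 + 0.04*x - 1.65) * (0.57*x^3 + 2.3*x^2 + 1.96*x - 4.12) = -1.9038*x^5 - 7.6592*x^4 - 7.3949*x^3 + 10.0442*x^2 - 3.3988*x + 6.798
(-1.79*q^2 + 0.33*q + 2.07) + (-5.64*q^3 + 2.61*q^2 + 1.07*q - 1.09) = -5.64*q^3 + 0.82*q^2 + 1.4*q + 0.98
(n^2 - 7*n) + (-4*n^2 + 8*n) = -3*n^2 + n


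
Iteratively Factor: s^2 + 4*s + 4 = (s + 2)*(s + 2)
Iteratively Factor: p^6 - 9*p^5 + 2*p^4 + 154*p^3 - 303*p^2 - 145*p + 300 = (p - 3)*(p^5 - 6*p^4 - 16*p^3 + 106*p^2 + 15*p - 100) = (p - 5)*(p - 3)*(p^4 - p^3 - 21*p^2 + p + 20) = (p - 5)^2*(p - 3)*(p^3 + 4*p^2 - p - 4) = (p - 5)^2*(p - 3)*(p + 4)*(p^2 - 1) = (p - 5)^2*(p - 3)*(p - 1)*(p + 4)*(p + 1)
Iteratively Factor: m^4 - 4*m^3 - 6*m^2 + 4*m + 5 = (m + 1)*(m^3 - 5*m^2 - m + 5) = (m + 1)^2*(m^2 - 6*m + 5) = (m - 1)*(m + 1)^2*(m - 5)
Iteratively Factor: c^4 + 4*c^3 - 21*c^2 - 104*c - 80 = (c + 4)*(c^3 - 21*c - 20) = (c + 1)*(c + 4)*(c^2 - c - 20) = (c - 5)*(c + 1)*(c + 4)*(c + 4)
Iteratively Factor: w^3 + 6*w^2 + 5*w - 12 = (w - 1)*(w^2 + 7*w + 12) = (w - 1)*(w + 3)*(w + 4)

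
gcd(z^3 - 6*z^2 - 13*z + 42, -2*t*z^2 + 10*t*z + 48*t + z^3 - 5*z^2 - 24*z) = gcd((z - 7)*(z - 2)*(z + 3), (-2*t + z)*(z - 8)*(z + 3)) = z + 3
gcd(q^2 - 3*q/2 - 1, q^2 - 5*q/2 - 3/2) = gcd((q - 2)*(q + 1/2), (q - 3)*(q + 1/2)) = q + 1/2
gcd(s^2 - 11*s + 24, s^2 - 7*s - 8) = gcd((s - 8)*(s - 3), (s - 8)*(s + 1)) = s - 8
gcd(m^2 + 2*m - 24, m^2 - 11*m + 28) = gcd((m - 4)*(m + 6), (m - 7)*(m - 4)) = m - 4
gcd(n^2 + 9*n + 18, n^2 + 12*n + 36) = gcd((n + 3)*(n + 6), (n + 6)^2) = n + 6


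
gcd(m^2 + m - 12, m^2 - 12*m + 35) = 1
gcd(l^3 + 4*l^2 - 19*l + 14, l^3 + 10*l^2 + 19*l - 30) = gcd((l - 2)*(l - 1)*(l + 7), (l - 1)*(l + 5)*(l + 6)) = l - 1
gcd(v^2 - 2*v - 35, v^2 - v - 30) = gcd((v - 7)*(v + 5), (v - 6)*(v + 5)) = v + 5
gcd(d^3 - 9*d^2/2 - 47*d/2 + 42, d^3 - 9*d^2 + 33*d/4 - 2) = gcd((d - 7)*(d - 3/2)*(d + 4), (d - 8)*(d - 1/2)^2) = 1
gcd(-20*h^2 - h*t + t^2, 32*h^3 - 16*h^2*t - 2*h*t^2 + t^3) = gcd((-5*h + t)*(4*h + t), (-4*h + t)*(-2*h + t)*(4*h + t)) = 4*h + t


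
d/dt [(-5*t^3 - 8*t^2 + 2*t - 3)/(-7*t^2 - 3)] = (35*t^4 + 59*t^2 + 6*t - 6)/(49*t^4 + 42*t^2 + 9)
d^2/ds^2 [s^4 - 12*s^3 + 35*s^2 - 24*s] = 12*s^2 - 72*s + 70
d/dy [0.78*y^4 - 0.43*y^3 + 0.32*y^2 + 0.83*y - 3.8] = 3.12*y^3 - 1.29*y^2 + 0.64*y + 0.83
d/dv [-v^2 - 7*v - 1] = -2*v - 7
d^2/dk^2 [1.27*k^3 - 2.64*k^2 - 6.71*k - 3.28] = 7.62*k - 5.28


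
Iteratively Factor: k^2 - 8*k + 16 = (k - 4)*(k - 4)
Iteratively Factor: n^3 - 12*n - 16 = (n - 4)*(n^2 + 4*n + 4) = (n - 4)*(n + 2)*(n + 2)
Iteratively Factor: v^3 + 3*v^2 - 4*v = (v - 1)*(v^2 + 4*v) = v*(v - 1)*(v + 4)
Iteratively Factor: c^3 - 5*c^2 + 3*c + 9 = (c - 3)*(c^2 - 2*c - 3) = (c - 3)*(c + 1)*(c - 3)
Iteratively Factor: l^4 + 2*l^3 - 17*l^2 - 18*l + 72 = (l - 3)*(l^3 + 5*l^2 - 2*l - 24) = (l - 3)*(l + 4)*(l^2 + l - 6) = (l - 3)*(l - 2)*(l + 4)*(l + 3)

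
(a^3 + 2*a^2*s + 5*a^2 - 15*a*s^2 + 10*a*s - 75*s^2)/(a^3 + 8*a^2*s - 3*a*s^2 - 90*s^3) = (a + 5)/(a + 6*s)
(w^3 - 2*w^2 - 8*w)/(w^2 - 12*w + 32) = w*(w + 2)/(w - 8)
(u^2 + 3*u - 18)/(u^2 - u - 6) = (u + 6)/(u + 2)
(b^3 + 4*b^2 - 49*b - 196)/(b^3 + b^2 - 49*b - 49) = (b + 4)/(b + 1)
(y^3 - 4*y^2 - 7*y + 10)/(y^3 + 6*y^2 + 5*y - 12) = (y^2 - 3*y - 10)/(y^2 + 7*y + 12)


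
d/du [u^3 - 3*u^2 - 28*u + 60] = 3*u^2 - 6*u - 28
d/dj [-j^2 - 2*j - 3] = -2*j - 2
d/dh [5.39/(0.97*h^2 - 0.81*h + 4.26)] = (4.3659 - 10.4566*h)/(0.97*h^2 - 0.81*h + 4.26)^2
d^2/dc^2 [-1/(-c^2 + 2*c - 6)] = 2*(-c^2 + 2*c + 4*(c - 1)^2 - 6)/(c^2 - 2*c + 6)^3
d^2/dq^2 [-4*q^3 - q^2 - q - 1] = -24*q - 2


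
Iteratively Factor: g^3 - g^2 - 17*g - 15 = (g + 1)*(g^2 - 2*g - 15) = (g + 1)*(g + 3)*(g - 5)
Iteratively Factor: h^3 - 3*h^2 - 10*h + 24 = (h - 2)*(h^2 - h - 12) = (h - 4)*(h - 2)*(h + 3)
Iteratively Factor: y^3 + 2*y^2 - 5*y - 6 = (y - 2)*(y^2 + 4*y + 3) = (y - 2)*(y + 3)*(y + 1)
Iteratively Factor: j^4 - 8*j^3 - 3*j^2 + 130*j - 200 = (j - 5)*(j^3 - 3*j^2 - 18*j + 40) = (j - 5)^2*(j^2 + 2*j - 8) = (j - 5)^2*(j - 2)*(j + 4)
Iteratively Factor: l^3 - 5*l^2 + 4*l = (l)*(l^2 - 5*l + 4) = l*(l - 4)*(l - 1)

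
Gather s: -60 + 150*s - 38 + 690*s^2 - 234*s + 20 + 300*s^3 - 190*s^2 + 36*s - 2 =300*s^3 + 500*s^2 - 48*s - 80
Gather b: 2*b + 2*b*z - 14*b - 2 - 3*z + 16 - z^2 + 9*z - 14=b*(2*z - 12) - z^2 + 6*z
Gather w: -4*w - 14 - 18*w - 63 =-22*w - 77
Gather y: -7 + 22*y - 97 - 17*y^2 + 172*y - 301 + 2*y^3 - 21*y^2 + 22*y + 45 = 2*y^3 - 38*y^2 + 216*y - 360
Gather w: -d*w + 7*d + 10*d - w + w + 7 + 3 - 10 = -d*w + 17*d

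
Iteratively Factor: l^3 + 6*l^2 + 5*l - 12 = (l - 1)*(l^2 + 7*l + 12) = (l - 1)*(l + 3)*(l + 4)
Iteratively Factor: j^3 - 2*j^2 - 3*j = (j - 3)*(j^2 + j) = j*(j - 3)*(j + 1)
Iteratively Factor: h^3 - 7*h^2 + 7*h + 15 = (h - 5)*(h^2 - 2*h - 3) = (h - 5)*(h - 3)*(h + 1)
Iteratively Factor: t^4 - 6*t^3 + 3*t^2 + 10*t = (t - 5)*(t^3 - t^2 - 2*t) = (t - 5)*(t + 1)*(t^2 - 2*t) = t*(t - 5)*(t + 1)*(t - 2)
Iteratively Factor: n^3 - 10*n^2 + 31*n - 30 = (n - 5)*(n^2 - 5*n + 6) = (n - 5)*(n - 2)*(n - 3)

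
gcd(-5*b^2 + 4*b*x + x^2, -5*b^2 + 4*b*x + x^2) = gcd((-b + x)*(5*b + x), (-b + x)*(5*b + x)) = -5*b^2 + 4*b*x + x^2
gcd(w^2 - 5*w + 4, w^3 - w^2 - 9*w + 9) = w - 1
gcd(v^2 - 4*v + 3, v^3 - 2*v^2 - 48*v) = 1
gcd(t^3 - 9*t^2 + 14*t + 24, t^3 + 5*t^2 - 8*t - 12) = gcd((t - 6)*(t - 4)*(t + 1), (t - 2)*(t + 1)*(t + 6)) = t + 1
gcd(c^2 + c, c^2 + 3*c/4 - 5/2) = 1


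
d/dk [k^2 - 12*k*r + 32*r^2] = 2*k - 12*r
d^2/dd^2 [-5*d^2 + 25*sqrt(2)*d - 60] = -10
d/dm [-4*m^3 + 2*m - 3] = 2 - 12*m^2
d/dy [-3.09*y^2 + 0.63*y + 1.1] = 0.63 - 6.18*y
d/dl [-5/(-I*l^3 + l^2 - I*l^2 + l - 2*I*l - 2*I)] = 5*(-3*I*l^2 + 2*l - 2*I*l + 1 - 2*I)/(I*l^3 - l^2 + I*l^2 - l + 2*I*l + 2*I)^2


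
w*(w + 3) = w^2 + 3*w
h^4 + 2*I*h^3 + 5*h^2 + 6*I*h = h*(h - 2*I)*(h + I)*(h + 3*I)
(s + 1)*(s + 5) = s^2 + 6*s + 5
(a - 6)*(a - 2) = a^2 - 8*a + 12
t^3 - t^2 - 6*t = t*(t - 3)*(t + 2)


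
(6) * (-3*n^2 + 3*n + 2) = -18*n^2 + 18*n + 12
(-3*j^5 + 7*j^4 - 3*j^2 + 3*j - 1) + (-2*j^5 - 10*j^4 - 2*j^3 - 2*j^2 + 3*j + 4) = -5*j^5 - 3*j^4 - 2*j^3 - 5*j^2 + 6*j + 3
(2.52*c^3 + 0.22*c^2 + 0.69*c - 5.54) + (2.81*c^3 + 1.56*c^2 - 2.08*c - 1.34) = 5.33*c^3 + 1.78*c^2 - 1.39*c - 6.88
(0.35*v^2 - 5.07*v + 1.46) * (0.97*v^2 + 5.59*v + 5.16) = 0.3395*v^4 - 2.9614*v^3 - 25.1191*v^2 - 17.9998*v + 7.5336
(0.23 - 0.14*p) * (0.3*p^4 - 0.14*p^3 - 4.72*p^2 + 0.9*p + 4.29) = -0.042*p^5 + 0.0886*p^4 + 0.6286*p^3 - 1.2116*p^2 - 0.3936*p + 0.9867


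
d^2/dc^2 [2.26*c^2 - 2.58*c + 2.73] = 4.52000000000000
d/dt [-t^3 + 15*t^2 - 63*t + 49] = -3*t^2 + 30*t - 63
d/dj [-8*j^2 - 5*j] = -16*j - 5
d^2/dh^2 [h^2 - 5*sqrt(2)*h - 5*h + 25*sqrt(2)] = 2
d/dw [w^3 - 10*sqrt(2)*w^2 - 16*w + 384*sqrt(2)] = 3*w^2 - 20*sqrt(2)*w - 16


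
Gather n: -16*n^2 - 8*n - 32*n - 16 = -16*n^2 - 40*n - 16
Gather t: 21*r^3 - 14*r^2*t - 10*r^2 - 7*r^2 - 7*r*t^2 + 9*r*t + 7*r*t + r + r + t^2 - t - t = 21*r^3 - 17*r^2 + 2*r + t^2*(1 - 7*r) + t*(-14*r^2 + 16*r - 2)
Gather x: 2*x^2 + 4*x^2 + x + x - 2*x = 6*x^2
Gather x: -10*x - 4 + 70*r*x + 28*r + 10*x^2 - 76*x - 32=28*r + 10*x^2 + x*(70*r - 86) - 36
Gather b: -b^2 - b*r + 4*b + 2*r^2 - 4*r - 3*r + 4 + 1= -b^2 + b*(4 - r) + 2*r^2 - 7*r + 5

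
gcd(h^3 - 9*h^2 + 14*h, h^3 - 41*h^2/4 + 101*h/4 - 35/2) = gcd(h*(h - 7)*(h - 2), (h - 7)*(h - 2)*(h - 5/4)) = h^2 - 9*h + 14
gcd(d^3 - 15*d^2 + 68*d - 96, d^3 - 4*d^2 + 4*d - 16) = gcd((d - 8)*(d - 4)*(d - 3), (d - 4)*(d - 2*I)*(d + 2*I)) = d - 4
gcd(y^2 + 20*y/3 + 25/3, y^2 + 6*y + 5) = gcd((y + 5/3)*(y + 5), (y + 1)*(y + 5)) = y + 5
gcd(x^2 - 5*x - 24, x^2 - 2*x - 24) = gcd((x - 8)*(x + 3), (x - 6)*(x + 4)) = 1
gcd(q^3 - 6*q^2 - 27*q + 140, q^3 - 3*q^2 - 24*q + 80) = q^2 + q - 20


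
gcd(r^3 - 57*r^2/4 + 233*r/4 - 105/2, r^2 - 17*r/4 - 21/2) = r - 6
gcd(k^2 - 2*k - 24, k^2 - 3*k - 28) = k + 4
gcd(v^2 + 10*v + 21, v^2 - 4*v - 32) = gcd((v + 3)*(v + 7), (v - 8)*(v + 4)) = 1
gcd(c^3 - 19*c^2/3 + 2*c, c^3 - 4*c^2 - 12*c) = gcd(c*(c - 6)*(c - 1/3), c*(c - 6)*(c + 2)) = c^2 - 6*c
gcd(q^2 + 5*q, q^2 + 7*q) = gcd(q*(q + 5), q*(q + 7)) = q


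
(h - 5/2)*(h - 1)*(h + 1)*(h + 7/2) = h^4 + h^3 - 39*h^2/4 - h + 35/4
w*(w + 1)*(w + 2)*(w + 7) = w^4 + 10*w^3 + 23*w^2 + 14*w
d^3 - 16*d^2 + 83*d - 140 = (d - 7)*(d - 5)*(d - 4)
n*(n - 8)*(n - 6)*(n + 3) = n^4 - 11*n^3 + 6*n^2 + 144*n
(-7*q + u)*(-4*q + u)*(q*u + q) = 28*q^3*u + 28*q^3 - 11*q^2*u^2 - 11*q^2*u + q*u^3 + q*u^2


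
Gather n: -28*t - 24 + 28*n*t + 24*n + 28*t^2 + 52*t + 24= n*(28*t + 24) + 28*t^2 + 24*t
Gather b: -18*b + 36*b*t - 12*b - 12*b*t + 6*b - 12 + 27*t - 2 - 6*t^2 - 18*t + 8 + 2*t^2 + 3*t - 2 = b*(24*t - 24) - 4*t^2 + 12*t - 8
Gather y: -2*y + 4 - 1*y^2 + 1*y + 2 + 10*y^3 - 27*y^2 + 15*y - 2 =10*y^3 - 28*y^2 + 14*y + 4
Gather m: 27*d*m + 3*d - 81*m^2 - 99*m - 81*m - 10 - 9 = 3*d - 81*m^2 + m*(27*d - 180) - 19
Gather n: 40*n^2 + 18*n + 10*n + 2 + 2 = 40*n^2 + 28*n + 4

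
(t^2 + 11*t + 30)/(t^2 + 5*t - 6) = (t + 5)/(t - 1)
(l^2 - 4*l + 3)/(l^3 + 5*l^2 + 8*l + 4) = (l^2 - 4*l + 3)/(l^3 + 5*l^2 + 8*l + 4)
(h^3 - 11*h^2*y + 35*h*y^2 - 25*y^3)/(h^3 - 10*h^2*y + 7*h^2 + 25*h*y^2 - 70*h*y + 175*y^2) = (h - y)/(h + 7)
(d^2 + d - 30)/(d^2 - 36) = (d - 5)/(d - 6)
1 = 1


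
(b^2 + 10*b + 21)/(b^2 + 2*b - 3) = (b + 7)/(b - 1)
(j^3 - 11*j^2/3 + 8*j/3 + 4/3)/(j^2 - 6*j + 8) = (3*j^2 - 5*j - 2)/(3*(j - 4))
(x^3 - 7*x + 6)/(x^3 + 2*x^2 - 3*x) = (x - 2)/x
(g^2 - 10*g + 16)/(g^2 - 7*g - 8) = (g - 2)/(g + 1)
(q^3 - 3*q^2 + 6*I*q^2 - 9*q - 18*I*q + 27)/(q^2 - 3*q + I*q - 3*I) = (q^2 + 6*I*q - 9)/(q + I)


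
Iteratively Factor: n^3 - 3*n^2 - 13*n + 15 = (n + 3)*(n^2 - 6*n + 5) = (n - 1)*(n + 3)*(n - 5)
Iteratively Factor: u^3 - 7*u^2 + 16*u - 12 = (u - 3)*(u^2 - 4*u + 4) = (u - 3)*(u - 2)*(u - 2)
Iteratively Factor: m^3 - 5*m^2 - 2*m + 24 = (m - 4)*(m^2 - m - 6) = (m - 4)*(m + 2)*(m - 3)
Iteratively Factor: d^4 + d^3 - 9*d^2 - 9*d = (d - 3)*(d^3 + 4*d^2 + 3*d) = (d - 3)*(d + 1)*(d^2 + 3*d) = (d - 3)*(d + 1)*(d + 3)*(d)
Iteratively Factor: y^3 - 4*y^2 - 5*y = (y)*(y^2 - 4*y - 5) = y*(y - 5)*(y + 1)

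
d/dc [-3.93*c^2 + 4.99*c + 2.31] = 4.99 - 7.86*c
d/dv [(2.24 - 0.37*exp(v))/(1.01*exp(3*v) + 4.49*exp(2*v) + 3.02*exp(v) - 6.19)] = (0.7474*exp(3*v) - 5.1259*exp(2*v) - 20.1152*exp(v) - 4.4745)*exp(v)/(1.0201*exp(6*v) + 9.0698*exp(5*v) + 26.2605*exp(4*v) + 14.6158*exp(3*v) - 46.4658*exp(2*v) - 37.3876*exp(v) + 38.3161)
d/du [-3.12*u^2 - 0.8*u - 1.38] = -6.24*u - 0.8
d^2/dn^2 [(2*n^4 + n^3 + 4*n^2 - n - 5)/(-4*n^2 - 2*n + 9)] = 2*(-32*n^6 - 48*n^5 + 192*n^4 + 296*n^3 - 1110*n^2 - 15*n - 106)/(64*n^6 + 96*n^5 - 384*n^4 - 424*n^3 + 864*n^2 + 486*n - 729)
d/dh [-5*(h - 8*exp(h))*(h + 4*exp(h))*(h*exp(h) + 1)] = -5*(h + 1)*(h - 8*exp(h))*(h + 4*exp(h))*exp(h) - 5*(h - 8*exp(h))*(h*exp(h) + 1)*(4*exp(h) + 1) + 5*(h + 4*exp(h))*(h*exp(h) + 1)*(8*exp(h) - 1)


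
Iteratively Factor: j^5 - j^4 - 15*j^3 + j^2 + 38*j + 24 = (j - 4)*(j^4 + 3*j^3 - 3*j^2 - 11*j - 6) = (j - 4)*(j + 3)*(j^3 - 3*j - 2) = (j - 4)*(j + 1)*(j + 3)*(j^2 - j - 2) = (j - 4)*(j + 1)^2*(j + 3)*(j - 2)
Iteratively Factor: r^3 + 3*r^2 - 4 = (r + 2)*(r^2 + r - 2) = (r + 2)^2*(r - 1)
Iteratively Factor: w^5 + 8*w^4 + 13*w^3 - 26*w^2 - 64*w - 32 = (w + 1)*(w^4 + 7*w^3 + 6*w^2 - 32*w - 32) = (w - 2)*(w + 1)*(w^3 + 9*w^2 + 24*w + 16) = (w - 2)*(w + 1)*(w + 4)*(w^2 + 5*w + 4) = (w - 2)*(w + 1)^2*(w + 4)*(w + 4)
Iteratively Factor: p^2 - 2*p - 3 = (p + 1)*(p - 3)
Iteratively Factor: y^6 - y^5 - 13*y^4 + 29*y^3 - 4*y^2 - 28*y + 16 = (y - 1)*(y^5 - 13*y^3 + 16*y^2 + 12*y - 16) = (y - 2)*(y - 1)*(y^4 + 2*y^3 - 9*y^2 - 2*y + 8) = (y - 2)*(y - 1)^2*(y^3 + 3*y^2 - 6*y - 8) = (y - 2)*(y - 1)^2*(y + 1)*(y^2 + 2*y - 8) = (y - 2)^2*(y - 1)^2*(y + 1)*(y + 4)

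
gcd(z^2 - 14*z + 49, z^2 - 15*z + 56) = z - 7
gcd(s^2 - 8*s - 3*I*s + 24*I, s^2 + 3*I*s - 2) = 1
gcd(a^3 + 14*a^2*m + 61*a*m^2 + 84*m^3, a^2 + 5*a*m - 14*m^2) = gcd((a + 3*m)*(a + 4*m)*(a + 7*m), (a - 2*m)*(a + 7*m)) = a + 7*m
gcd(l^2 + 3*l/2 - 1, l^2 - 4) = l + 2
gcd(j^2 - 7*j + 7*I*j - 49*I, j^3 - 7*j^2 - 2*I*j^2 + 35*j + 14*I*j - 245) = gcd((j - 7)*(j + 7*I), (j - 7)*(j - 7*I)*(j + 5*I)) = j - 7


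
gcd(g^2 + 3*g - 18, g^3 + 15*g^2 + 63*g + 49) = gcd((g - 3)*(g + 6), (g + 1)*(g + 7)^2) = 1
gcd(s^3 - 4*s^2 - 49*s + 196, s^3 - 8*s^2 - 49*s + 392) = s^2 - 49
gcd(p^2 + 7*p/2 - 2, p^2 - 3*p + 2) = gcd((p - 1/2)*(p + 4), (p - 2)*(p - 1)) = 1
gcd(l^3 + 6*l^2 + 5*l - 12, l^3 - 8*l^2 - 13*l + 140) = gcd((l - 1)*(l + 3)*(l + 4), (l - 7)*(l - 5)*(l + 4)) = l + 4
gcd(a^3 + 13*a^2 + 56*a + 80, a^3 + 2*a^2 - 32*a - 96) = a^2 + 8*a + 16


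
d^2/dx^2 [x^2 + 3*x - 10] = 2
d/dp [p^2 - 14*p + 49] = 2*p - 14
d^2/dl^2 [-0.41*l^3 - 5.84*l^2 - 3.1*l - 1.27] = -2.46*l - 11.68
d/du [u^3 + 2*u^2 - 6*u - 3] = 3*u^2 + 4*u - 6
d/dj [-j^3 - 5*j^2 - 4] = j*(-3*j - 10)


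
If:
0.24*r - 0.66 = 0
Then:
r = 2.75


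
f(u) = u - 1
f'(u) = 1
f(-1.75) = -2.75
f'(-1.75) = 1.00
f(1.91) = 0.91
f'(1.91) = 1.00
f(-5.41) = -6.41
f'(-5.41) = 1.00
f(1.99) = 0.99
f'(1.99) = 1.00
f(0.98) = -0.02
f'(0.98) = 1.00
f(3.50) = 2.50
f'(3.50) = 1.00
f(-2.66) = -3.66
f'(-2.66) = 1.00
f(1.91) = 0.91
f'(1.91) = 1.00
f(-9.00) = -10.00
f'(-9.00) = 1.00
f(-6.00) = -7.00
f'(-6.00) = 1.00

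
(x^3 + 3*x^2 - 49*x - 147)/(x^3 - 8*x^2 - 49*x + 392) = (x + 3)/(x - 8)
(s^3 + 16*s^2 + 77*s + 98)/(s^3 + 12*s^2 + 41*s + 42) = (s + 7)/(s + 3)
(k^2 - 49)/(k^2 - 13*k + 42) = (k + 7)/(k - 6)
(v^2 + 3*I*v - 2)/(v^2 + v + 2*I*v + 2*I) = (v + I)/(v + 1)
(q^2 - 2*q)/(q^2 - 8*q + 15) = q*(q - 2)/(q^2 - 8*q + 15)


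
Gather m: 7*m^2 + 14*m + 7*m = 7*m^2 + 21*m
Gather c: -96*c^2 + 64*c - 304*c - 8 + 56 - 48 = -96*c^2 - 240*c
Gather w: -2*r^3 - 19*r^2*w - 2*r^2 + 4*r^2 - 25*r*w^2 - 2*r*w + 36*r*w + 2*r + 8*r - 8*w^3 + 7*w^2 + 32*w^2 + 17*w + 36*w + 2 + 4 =-2*r^3 + 2*r^2 + 10*r - 8*w^3 + w^2*(39 - 25*r) + w*(-19*r^2 + 34*r + 53) + 6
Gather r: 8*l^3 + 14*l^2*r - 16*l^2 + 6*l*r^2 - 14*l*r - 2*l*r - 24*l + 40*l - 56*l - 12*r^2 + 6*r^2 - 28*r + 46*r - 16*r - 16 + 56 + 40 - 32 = 8*l^3 - 16*l^2 - 40*l + r^2*(6*l - 6) + r*(14*l^2 - 16*l + 2) + 48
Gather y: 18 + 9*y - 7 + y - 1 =10*y + 10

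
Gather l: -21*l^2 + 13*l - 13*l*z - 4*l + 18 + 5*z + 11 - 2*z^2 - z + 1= -21*l^2 + l*(9 - 13*z) - 2*z^2 + 4*z + 30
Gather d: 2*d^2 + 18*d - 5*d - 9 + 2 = 2*d^2 + 13*d - 7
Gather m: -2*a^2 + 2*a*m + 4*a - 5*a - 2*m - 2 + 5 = -2*a^2 - a + m*(2*a - 2) + 3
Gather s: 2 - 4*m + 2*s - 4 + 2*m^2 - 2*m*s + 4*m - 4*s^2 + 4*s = 2*m^2 - 4*s^2 + s*(6 - 2*m) - 2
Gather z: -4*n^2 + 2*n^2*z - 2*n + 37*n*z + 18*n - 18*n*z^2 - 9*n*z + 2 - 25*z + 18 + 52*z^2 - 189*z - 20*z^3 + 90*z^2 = -4*n^2 + 16*n - 20*z^3 + z^2*(142 - 18*n) + z*(2*n^2 + 28*n - 214) + 20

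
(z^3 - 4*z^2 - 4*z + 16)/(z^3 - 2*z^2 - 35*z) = (-z^3 + 4*z^2 + 4*z - 16)/(z*(-z^2 + 2*z + 35))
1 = 1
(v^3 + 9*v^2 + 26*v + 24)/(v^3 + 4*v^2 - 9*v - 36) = (v + 2)/(v - 3)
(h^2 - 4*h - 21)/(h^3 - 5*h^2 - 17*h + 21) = 1/(h - 1)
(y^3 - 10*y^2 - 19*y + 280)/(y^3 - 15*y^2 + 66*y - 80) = (y^2 - 2*y - 35)/(y^2 - 7*y + 10)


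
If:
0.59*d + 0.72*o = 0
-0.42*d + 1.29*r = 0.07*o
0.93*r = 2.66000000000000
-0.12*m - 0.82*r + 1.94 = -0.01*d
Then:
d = 10.17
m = -2.53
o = -8.34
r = 2.86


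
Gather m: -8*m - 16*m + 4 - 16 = -24*m - 12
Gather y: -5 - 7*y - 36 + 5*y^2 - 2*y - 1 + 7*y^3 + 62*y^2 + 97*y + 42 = 7*y^3 + 67*y^2 + 88*y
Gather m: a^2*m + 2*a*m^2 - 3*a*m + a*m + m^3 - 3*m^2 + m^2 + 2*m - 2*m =m^3 + m^2*(2*a - 2) + m*(a^2 - 2*a)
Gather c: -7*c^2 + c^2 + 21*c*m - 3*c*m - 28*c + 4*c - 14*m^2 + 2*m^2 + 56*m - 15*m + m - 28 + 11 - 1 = -6*c^2 + c*(18*m - 24) - 12*m^2 + 42*m - 18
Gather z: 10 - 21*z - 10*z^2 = -10*z^2 - 21*z + 10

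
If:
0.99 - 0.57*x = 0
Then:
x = 1.74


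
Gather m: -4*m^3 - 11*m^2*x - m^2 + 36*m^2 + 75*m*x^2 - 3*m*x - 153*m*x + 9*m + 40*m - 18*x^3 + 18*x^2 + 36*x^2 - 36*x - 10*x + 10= -4*m^3 + m^2*(35 - 11*x) + m*(75*x^2 - 156*x + 49) - 18*x^3 + 54*x^2 - 46*x + 10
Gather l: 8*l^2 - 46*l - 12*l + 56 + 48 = 8*l^2 - 58*l + 104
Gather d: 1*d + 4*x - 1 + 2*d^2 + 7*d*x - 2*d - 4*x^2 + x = 2*d^2 + d*(7*x - 1) - 4*x^2 + 5*x - 1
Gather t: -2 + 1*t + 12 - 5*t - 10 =-4*t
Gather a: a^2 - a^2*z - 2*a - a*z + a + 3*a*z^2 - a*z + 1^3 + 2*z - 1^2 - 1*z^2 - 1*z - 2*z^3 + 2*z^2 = a^2*(1 - z) + a*(3*z^2 - 2*z - 1) - 2*z^3 + z^2 + z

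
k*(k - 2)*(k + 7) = k^3 + 5*k^2 - 14*k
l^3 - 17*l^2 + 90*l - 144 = (l - 8)*(l - 6)*(l - 3)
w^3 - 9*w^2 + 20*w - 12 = (w - 6)*(w - 2)*(w - 1)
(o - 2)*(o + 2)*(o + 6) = o^3 + 6*o^2 - 4*o - 24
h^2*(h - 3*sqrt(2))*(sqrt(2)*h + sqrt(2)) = sqrt(2)*h^4 - 6*h^3 + sqrt(2)*h^3 - 6*h^2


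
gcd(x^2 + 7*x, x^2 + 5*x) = x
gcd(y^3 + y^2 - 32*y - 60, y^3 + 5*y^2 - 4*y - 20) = y^2 + 7*y + 10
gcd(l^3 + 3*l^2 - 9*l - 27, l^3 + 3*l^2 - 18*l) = l - 3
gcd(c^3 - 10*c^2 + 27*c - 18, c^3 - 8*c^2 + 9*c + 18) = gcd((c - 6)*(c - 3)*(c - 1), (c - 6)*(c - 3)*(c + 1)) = c^2 - 9*c + 18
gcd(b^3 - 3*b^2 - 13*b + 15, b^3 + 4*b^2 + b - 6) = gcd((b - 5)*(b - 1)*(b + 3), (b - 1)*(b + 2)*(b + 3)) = b^2 + 2*b - 3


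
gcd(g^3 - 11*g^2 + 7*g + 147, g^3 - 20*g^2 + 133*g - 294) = g^2 - 14*g + 49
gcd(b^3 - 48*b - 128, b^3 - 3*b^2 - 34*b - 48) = b - 8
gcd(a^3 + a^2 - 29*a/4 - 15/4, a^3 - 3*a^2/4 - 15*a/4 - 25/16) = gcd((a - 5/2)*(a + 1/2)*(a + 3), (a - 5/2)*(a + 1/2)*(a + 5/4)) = a^2 - 2*a - 5/4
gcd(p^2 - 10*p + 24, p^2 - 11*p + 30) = p - 6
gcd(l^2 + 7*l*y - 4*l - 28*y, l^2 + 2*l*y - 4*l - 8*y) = l - 4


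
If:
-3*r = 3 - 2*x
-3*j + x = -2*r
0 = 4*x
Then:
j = -2/3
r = -1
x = 0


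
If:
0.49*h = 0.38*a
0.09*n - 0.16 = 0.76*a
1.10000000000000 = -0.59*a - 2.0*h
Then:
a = -0.51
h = -0.40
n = -2.56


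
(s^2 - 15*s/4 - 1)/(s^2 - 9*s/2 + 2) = (4*s + 1)/(2*(2*s - 1))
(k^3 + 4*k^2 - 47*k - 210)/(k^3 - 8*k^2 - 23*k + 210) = (k + 6)/(k - 6)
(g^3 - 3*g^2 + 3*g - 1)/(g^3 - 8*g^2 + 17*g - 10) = (g^2 - 2*g + 1)/(g^2 - 7*g + 10)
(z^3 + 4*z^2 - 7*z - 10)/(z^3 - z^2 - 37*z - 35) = (z - 2)/(z - 7)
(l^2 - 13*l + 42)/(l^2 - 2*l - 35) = (l - 6)/(l + 5)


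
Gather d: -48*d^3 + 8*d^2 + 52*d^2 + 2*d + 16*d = -48*d^3 + 60*d^2 + 18*d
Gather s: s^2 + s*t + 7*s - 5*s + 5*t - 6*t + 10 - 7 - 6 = s^2 + s*(t + 2) - t - 3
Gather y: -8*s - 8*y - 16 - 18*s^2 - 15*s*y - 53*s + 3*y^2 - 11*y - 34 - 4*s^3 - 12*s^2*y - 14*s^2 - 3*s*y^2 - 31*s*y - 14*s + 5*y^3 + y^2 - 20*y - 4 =-4*s^3 - 32*s^2 - 75*s + 5*y^3 + y^2*(4 - 3*s) + y*(-12*s^2 - 46*s - 39) - 54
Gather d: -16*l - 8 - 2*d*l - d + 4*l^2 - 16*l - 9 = d*(-2*l - 1) + 4*l^2 - 32*l - 17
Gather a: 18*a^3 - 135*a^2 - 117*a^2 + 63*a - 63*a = 18*a^3 - 252*a^2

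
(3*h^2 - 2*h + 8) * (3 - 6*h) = -18*h^3 + 21*h^2 - 54*h + 24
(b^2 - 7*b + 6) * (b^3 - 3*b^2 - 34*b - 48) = b^5 - 10*b^4 - 7*b^3 + 172*b^2 + 132*b - 288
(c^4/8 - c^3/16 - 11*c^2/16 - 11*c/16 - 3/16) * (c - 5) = c^5/8 - 11*c^4/16 - 3*c^3/8 + 11*c^2/4 + 13*c/4 + 15/16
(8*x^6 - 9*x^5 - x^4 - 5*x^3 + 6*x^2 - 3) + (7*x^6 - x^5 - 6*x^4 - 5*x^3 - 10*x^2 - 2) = 15*x^6 - 10*x^5 - 7*x^4 - 10*x^3 - 4*x^2 - 5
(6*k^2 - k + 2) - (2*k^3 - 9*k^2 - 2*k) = -2*k^3 + 15*k^2 + k + 2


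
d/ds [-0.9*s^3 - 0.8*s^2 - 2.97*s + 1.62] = -2.7*s^2 - 1.6*s - 2.97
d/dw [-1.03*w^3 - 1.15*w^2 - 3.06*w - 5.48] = -3.09*w^2 - 2.3*w - 3.06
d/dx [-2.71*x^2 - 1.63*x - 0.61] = -5.42*x - 1.63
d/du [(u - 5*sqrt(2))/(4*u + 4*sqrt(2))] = 3*sqrt(2)/(2*(u + sqrt(2))^2)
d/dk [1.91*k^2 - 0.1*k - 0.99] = 3.82*k - 0.1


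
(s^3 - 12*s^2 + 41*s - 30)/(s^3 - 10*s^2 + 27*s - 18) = (s - 5)/(s - 3)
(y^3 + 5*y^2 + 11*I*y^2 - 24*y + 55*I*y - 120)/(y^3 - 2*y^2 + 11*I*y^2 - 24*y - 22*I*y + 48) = (y + 5)/(y - 2)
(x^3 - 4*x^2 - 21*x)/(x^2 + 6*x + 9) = x*(x - 7)/(x + 3)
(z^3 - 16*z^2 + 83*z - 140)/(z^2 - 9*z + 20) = z - 7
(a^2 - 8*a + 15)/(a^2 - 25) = (a - 3)/(a + 5)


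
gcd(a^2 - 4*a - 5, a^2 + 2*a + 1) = a + 1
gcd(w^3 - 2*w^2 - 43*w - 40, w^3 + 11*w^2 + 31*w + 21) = w + 1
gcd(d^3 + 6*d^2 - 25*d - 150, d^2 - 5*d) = d - 5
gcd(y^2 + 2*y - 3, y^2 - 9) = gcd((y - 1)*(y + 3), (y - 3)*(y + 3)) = y + 3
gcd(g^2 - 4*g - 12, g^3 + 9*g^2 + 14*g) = g + 2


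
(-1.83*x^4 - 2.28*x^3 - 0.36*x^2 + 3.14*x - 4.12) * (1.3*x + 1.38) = -2.379*x^5 - 5.4894*x^4 - 3.6144*x^3 + 3.5852*x^2 - 1.0228*x - 5.6856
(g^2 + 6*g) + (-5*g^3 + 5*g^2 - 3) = -5*g^3 + 6*g^2 + 6*g - 3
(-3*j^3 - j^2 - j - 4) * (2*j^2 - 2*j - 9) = -6*j^5 + 4*j^4 + 27*j^3 + 3*j^2 + 17*j + 36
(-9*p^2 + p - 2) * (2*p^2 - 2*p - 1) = -18*p^4 + 20*p^3 + 3*p^2 + 3*p + 2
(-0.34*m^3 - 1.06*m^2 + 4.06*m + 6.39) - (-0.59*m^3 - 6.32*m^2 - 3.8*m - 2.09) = 0.25*m^3 + 5.26*m^2 + 7.86*m + 8.48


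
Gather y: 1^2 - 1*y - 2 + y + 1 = 0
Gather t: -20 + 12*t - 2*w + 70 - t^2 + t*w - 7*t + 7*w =-t^2 + t*(w + 5) + 5*w + 50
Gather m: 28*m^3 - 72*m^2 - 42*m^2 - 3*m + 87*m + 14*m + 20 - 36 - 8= 28*m^3 - 114*m^2 + 98*m - 24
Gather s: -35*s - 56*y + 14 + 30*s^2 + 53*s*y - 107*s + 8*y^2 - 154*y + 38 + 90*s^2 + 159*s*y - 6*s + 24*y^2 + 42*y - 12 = 120*s^2 + s*(212*y - 148) + 32*y^2 - 168*y + 40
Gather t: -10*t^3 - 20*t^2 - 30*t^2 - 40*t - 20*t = -10*t^3 - 50*t^2 - 60*t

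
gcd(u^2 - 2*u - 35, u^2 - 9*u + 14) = u - 7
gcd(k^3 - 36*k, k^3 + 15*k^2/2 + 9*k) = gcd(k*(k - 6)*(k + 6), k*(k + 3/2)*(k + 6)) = k^2 + 6*k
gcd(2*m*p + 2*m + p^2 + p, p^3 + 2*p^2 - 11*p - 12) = p + 1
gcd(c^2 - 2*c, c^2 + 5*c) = c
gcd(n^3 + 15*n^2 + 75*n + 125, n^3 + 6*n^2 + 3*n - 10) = n + 5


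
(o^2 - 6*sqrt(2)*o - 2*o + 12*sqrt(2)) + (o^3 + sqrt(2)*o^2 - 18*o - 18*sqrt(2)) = o^3 + o^2 + sqrt(2)*o^2 - 20*o - 6*sqrt(2)*o - 6*sqrt(2)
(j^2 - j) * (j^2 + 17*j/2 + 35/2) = j^4 + 15*j^3/2 + 9*j^2 - 35*j/2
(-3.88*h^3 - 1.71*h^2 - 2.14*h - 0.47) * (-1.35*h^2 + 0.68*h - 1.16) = 5.238*h^5 - 0.3299*h^4 + 6.227*h^3 + 1.1629*h^2 + 2.1628*h + 0.5452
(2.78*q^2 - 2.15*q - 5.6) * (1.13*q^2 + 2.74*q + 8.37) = 3.1414*q^4 + 5.1877*q^3 + 11.0496*q^2 - 33.3395*q - 46.872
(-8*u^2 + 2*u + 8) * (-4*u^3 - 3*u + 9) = 32*u^5 - 8*u^4 - 8*u^3 - 78*u^2 - 6*u + 72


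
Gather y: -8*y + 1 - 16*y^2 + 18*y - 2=-16*y^2 + 10*y - 1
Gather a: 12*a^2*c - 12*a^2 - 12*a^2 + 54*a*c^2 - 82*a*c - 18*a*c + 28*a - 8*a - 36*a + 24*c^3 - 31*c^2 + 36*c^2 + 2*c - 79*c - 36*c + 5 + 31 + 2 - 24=a^2*(12*c - 24) + a*(54*c^2 - 100*c - 16) + 24*c^3 + 5*c^2 - 113*c + 14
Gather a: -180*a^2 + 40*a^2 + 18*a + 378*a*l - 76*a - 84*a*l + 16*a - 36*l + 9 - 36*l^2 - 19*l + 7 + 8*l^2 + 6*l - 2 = -140*a^2 + a*(294*l - 42) - 28*l^2 - 49*l + 14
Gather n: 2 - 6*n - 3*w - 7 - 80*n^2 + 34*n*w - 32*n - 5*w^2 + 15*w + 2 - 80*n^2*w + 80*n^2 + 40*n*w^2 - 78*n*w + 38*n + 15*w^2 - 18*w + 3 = -80*n^2*w + n*(40*w^2 - 44*w) + 10*w^2 - 6*w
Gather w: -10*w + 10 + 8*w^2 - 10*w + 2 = 8*w^2 - 20*w + 12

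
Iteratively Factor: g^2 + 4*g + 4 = (g + 2)*(g + 2)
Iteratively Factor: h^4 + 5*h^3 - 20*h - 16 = (h + 4)*(h^3 + h^2 - 4*h - 4) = (h + 1)*(h + 4)*(h^2 - 4) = (h - 2)*(h + 1)*(h + 4)*(h + 2)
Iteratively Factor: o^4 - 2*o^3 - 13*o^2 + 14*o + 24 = (o + 3)*(o^3 - 5*o^2 + 2*o + 8) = (o - 4)*(o + 3)*(o^2 - o - 2) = (o - 4)*(o - 2)*(o + 3)*(o + 1)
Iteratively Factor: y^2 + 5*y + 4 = (y + 4)*(y + 1)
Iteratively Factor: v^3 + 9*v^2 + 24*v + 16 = (v + 1)*(v^2 + 8*v + 16) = (v + 1)*(v + 4)*(v + 4)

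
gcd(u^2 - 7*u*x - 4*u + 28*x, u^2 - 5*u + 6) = 1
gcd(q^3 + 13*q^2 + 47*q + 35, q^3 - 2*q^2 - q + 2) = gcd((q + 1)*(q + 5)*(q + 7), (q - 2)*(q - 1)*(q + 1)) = q + 1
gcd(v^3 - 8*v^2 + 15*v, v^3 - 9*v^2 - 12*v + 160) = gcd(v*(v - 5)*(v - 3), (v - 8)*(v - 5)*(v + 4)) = v - 5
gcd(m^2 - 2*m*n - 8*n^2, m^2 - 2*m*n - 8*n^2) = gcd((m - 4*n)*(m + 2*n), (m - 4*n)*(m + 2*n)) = m^2 - 2*m*n - 8*n^2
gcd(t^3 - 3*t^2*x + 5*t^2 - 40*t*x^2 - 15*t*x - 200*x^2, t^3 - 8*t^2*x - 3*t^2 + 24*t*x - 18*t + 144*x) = -t + 8*x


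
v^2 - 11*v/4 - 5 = (v - 4)*(v + 5/4)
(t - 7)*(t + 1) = t^2 - 6*t - 7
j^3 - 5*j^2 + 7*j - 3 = (j - 3)*(j - 1)^2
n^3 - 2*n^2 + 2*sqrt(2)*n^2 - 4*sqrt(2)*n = n*(n - 2)*(n + 2*sqrt(2))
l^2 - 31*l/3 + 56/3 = (l - 8)*(l - 7/3)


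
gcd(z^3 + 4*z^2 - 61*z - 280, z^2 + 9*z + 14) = z + 7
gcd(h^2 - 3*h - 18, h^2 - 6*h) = h - 6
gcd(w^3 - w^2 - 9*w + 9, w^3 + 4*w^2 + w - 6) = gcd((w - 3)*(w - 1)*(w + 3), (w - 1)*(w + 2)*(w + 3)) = w^2 + 2*w - 3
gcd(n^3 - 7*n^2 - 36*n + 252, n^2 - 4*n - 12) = n - 6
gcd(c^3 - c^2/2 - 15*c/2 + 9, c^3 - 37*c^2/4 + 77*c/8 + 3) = c - 3/2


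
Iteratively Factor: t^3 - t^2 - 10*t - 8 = (t + 2)*(t^2 - 3*t - 4) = (t - 4)*(t + 2)*(t + 1)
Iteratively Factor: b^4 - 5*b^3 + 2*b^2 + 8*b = (b - 2)*(b^3 - 3*b^2 - 4*b) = (b - 2)*(b + 1)*(b^2 - 4*b) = (b - 4)*(b - 2)*(b + 1)*(b)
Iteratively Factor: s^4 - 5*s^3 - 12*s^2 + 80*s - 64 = (s - 4)*(s^3 - s^2 - 16*s + 16) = (s - 4)^2*(s^2 + 3*s - 4) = (s - 4)^2*(s + 4)*(s - 1)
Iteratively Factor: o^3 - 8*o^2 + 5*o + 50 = (o + 2)*(o^2 - 10*o + 25) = (o - 5)*(o + 2)*(o - 5)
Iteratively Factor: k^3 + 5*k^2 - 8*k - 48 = (k - 3)*(k^2 + 8*k + 16) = (k - 3)*(k + 4)*(k + 4)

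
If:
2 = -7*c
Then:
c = -2/7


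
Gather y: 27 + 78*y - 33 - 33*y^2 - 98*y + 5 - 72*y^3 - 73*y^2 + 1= -72*y^3 - 106*y^2 - 20*y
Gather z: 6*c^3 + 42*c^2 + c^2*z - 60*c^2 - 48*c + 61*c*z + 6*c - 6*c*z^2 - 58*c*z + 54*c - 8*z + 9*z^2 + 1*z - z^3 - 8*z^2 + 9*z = 6*c^3 - 18*c^2 + 12*c - z^3 + z^2*(1 - 6*c) + z*(c^2 + 3*c + 2)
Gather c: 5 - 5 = 0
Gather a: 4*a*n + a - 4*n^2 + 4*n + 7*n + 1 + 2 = a*(4*n + 1) - 4*n^2 + 11*n + 3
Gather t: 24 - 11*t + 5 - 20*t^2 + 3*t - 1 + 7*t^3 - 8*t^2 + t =7*t^3 - 28*t^2 - 7*t + 28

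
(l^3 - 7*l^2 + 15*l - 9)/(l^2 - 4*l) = (l^3 - 7*l^2 + 15*l - 9)/(l*(l - 4))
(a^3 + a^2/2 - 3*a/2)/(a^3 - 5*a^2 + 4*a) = (a + 3/2)/(a - 4)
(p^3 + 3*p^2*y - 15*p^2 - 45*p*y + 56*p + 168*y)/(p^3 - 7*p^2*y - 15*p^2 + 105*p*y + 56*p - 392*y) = (-p - 3*y)/(-p + 7*y)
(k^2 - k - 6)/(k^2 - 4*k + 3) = (k + 2)/(k - 1)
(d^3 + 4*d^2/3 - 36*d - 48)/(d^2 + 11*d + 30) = (d^2 - 14*d/3 - 8)/(d + 5)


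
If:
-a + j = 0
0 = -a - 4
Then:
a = -4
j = -4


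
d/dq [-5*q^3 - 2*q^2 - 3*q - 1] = -15*q^2 - 4*q - 3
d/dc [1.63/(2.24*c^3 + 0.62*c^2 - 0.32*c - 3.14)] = (-10.9536*c^2 - 2.0212*c + 0.5216)/(2.24*c^3 + 0.62*c^2 - 0.32*c - 3.14)^2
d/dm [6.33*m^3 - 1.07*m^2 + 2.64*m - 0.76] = 18.99*m^2 - 2.14*m + 2.64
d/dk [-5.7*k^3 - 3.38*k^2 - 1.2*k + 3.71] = -17.1*k^2 - 6.76*k - 1.2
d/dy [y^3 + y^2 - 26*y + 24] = 3*y^2 + 2*y - 26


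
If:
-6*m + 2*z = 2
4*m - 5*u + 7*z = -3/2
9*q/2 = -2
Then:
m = z/3 - 1/3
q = -4/9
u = 5*z/3 + 1/30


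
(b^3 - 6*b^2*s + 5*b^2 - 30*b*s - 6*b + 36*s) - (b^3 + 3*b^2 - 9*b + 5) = -6*b^2*s + 2*b^2 - 30*b*s + 3*b + 36*s - 5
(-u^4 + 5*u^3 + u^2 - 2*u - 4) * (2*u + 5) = -2*u^5 + 5*u^4 + 27*u^3 + u^2 - 18*u - 20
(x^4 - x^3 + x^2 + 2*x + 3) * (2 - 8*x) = -8*x^5 + 10*x^4 - 10*x^3 - 14*x^2 - 20*x + 6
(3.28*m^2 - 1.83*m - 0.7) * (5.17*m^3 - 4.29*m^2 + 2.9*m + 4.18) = 16.9576*m^5 - 23.5323*m^4 + 13.7437*m^3 + 11.4064*m^2 - 9.6794*m - 2.926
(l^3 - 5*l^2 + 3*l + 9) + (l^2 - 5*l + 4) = l^3 - 4*l^2 - 2*l + 13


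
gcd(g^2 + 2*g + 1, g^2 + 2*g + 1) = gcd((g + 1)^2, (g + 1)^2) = g^2 + 2*g + 1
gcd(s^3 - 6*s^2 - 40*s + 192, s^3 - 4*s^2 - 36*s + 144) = s^2 + 2*s - 24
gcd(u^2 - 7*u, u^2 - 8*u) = u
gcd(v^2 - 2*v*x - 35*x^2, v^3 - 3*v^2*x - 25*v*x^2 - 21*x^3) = -v + 7*x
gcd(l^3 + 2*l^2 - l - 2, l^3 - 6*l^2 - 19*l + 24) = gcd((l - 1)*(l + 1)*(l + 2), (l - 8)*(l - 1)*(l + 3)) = l - 1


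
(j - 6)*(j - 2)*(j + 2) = j^3 - 6*j^2 - 4*j + 24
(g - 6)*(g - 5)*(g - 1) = g^3 - 12*g^2 + 41*g - 30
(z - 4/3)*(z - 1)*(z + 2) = z^3 - z^2/3 - 10*z/3 + 8/3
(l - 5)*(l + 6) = l^2 + l - 30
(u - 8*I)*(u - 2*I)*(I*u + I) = I*u^3 + 10*u^2 + I*u^2 + 10*u - 16*I*u - 16*I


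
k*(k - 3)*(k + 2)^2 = k^4 + k^3 - 8*k^2 - 12*k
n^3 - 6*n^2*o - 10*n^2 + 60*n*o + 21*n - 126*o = (n - 7)*(n - 3)*(n - 6*o)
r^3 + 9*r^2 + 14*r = r*(r + 2)*(r + 7)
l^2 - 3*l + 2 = (l - 2)*(l - 1)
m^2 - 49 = (m - 7)*(m + 7)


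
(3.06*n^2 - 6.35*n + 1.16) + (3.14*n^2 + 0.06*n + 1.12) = 6.2*n^2 - 6.29*n + 2.28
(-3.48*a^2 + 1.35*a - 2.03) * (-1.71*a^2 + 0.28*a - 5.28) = 5.9508*a^4 - 3.2829*a^3 + 22.2237*a^2 - 7.6964*a + 10.7184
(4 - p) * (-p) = p^2 - 4*p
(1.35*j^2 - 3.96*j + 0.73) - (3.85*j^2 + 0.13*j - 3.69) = -2.5*j^2 - 4.09*j + 4.42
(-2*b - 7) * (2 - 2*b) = 4*b^2 + 10*b - 14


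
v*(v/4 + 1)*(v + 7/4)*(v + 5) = v^4/4 + 43*v^3/16 + 143*v^2/16 + 35*v/4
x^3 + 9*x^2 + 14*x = x*(x + 2)*(x + 7)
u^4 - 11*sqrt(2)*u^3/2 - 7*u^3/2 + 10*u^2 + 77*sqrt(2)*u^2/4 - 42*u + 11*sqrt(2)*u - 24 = (u - 4)*(u + 1/2)*(u - 4*sqrt(2))*(u - 3*sqrt(2)/2)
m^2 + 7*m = m*(m + 7)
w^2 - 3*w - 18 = (w - 6)*(w + 3)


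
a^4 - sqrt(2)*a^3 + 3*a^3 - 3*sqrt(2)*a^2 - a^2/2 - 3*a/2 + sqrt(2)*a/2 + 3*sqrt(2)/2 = (a + 3)*(a - sqrt(2))*(a - sqrt(2)/2)*(a + sqrt(2)/2)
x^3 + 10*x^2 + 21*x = x*(x + 3)*(x + 7)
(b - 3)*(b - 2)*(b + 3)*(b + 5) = b^4 + 3*b^3 - 19*b^2 - 27*b + 90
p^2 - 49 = (p - 7)*(p + 7)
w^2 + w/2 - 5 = (w - 2)*(w + 5/2)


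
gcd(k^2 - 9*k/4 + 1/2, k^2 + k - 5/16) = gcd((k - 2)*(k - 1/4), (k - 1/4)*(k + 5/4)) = k - 1/4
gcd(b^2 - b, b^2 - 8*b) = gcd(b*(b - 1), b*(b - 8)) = b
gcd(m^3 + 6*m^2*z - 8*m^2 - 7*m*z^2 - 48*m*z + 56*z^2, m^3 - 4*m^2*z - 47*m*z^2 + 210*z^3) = m + 7*z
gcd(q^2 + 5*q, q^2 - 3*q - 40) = q + 5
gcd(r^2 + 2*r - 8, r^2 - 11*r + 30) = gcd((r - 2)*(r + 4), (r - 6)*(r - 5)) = 1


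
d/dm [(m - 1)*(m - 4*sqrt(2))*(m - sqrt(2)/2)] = 3*m^2 - 9*sqrt(2)*m - 2*m + 4 + 9*sqrt(2)/2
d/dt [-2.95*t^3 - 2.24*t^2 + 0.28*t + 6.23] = -8.85*t^2 - 4.48*t + 0.28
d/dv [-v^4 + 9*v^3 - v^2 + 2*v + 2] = -4*v^3 + 27*v^2 - 2*v + 2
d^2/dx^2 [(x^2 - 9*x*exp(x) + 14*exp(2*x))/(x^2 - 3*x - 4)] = (-2*(2*x - 3)^2*(x^2 - 9*x*exp(x) + 14*exp(2*x)) + (-x^2 + 3*x + 4)^2*(9*x*exp(x) - 56*exp(2*x) + 18*exp(x) - 2) + 2*(-x^2 + 3*x + 4)*(-x^2 + 9*x*exp(x) + (2*x - 3)*(9*x*exp(x) - 2*x - 28*exp(2*x) + 9*exp(x)) - 14*exp(2*x)))/(-x^2 + 3*x + 4)^3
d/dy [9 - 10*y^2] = -20*y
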